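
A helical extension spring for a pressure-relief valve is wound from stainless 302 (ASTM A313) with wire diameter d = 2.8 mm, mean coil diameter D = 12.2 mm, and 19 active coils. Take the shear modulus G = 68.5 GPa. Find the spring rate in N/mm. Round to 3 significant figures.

k = Gd⁴/(8D³N_a) = (68.5×10³ × 2.8⁴) / (8 × 12.2³ × 19)
  = 4.21039e+06 / 276009 = 15.255 N/mm

15.3 N/mm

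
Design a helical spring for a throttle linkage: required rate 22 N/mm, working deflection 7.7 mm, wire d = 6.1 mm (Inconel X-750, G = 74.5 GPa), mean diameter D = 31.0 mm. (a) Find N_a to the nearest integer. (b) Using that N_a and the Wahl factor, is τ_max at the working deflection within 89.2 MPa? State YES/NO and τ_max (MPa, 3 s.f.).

(a) 20 coils; (b) YES, τ_max = 75.6 MPa

N_a = Gd⁴/(8D³k) = (74.5×10³)(6.1⁴)/(8·31.0³·22) = 19.67 → N_a = 20
Actual rate k = Gd⁴/(8D³·20) = 21.641 N/mm
Working load F = kδ = 21.641·7.7 = 166.63 N
C = 31.0/6.1 = 5.0820; K_W = (4C−1)/(4C−4)+0.615/C = 1.3048
τ_max = K_W·8FD/(πd³) = 1.3048·57.953 = 75.614 MPa
τ_max ≤ 89.2 MPa → acceptable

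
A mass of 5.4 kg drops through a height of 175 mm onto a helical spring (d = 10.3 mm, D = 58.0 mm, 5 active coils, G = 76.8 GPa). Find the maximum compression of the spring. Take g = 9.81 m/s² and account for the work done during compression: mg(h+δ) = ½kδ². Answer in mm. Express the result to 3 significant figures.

k = Gd⁴/(8D³N_a) = (76.8×10³)(10.3⁴)/(8·58.0³·5) = 110.76 N/mm
W = mg = 5.4 × 9.81 = 52.974 N
½kδ² − Wδ − Wh = 0 → δ = (W + √(W² + 2kWh))/k
δ = (52.974 + √(2806.2 + 2.05351e+06))/110.76 = (52.974 + 1434)/110.76 = 13.426 mm

13.4 mm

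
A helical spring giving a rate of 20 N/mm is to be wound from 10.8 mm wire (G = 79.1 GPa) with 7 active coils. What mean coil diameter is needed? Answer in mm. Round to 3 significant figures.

D = (Gd⁴/(8N_a·k))^(1/3) = (79.1×10³·10.8⁴/(8·7·20))^(1/3)
  = (960845)^(1/3) = 98.6774 mm

98.7 mm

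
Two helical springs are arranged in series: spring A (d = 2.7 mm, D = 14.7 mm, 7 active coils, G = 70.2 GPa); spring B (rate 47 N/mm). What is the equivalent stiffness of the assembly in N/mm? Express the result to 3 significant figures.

14.5 N/mm

k_A = Gd⁴/(8D³N_a) = (70.2×10³)(2.7⁴)/(8·14.7³·7) = 20.973 N/mm
Series: 1/k_eq = 1/20.973 + 1/47 = 0.068958; k_eq = 14.502 N/mm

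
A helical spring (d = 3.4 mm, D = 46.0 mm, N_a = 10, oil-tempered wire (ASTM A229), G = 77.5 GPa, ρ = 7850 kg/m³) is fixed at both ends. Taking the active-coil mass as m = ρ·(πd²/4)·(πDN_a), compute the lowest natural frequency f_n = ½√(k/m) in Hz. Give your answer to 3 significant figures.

56.8 Hz

k = Gd⁴/(8D³N_a) = (77.5×10³)(3.4⁴)/(8·46.0³·10) = 1.33 N/mm = 1330 N/m
Wire length L = πDN_a = π·46.0·10 = 1445.1 mm
m = ρ·(πd²/4)·L = 7850 × 9.0792×10⁻⁶ m² × 1.4451 m = 0.103 kg
f_n = ½√(k/m) = 0.5·√(1330/0.103) = 0.5·√(12913) = 56.818 Hz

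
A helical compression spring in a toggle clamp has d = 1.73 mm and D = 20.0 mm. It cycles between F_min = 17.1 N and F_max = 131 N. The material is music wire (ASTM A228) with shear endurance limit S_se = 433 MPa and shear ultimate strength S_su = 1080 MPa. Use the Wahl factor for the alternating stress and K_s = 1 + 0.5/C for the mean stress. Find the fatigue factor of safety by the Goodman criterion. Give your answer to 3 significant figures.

0.463

C = D/d = 20.0/1.73 = 11.5607; K_W = (4C−1)/(4C−4)+0.615/C = 1.1242; K_s = 1+0.5/C = 1.0433
F_a = (F_max−F_min)/2 = 56.95 N; F_m = (F_max+F_min)/2 = 74.05 N
τ_a = K_W·8F_aD/(πd³) = 1.1242 × 560.18 = 629.76 MPa
τ_m = K_s·8F_mD/(πd³) = 1.0433 × 728.38 = 759.88 MPa
Goodman: 1/n_f = τ_a/S_se + τ_m/S_su = 629.76/433 + 759.88/1080 = 1.45441 + 0.70359 = 2.158
n_f = 1/2.158 = 0.4634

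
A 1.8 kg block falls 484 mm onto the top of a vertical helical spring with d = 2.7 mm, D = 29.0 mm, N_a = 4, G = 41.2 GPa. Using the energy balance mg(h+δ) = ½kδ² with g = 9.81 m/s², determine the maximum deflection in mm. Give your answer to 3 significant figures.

k = Gd⁴/(8D³N_a) = (41.2×10³)(2.7⁴)/(8·29.0³·4) = 2.8055 N/mm
W = mg = 1.8 × 9.81 = 17.658 N
½kδ² − Wδ − Wh = 0 → δ = (W + √(W² + 2kWh))/k
δ = (17.658 + √(311.8 + 47954))/2.8055 = (17.658 + 219.69)/2.8055 = 84.603 mm

84.6 mm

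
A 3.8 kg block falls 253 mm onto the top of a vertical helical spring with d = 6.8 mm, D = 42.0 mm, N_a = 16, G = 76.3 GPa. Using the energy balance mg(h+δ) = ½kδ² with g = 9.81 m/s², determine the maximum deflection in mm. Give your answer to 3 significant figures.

k = Gd⁴/(8D³N_a) = (76.3×10³)(6.8⁴)/(8·42.0³·16) = 17.203 N/mm
W = mg = 3.8 × 9.81 = 37.278 N
½kδ² − Wδ − Wh = 0 → δ = (W + √(W² + 2kWh))/k
δ = (37.278 + √(1389.6 + 324493))/17.203 = (37.278 + 570.86)/17.203 = 35.351 mm

35.4 mm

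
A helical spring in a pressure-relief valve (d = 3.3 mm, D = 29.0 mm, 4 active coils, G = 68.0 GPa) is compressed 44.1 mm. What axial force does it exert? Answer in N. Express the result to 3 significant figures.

456 N

k = Gd⁴/(8D³N_a) = (68.0×10³)(3.3⁴)/(8·29.0³·4) = 10.333 N/mm
F = k·δ = 10.333 × 44.1 = 455.68 N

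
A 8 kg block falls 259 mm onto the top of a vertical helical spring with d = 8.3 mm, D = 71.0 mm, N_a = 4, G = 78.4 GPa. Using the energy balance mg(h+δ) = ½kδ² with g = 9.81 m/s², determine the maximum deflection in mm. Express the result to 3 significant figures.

37.9 mm

k = Gd⁴/(8D³N_a) = (78.4×10³)(8.3⁴)/(8·71.0³·4) = 32.487 N/mm
W = mg = 8 × 9.81 = 78.48 N
½kδ² − Wδ − Wh = 0 → δ = (W + √(W² + 2kWh))/k
δ = (78.48 + √(6159.1 + 1.32066e+06))/32.487 = (78.48 + 1151.9)/32.487 = 37.873 mm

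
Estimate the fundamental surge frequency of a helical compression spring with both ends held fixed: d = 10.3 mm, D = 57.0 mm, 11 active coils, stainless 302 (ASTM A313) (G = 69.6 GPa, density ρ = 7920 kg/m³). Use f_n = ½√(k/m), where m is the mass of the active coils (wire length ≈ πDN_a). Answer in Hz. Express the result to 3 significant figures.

k = Gd⁴/(8D³N_a) = (69.6×10³)(10.3⁴)/(8·57.0³·11) = 48.067 N/mm = 48067 N/m
Wire length L = πDN_a = π·57.0·11 = 1969.8 mm
m = ρ·(πd²/4)·L = 7920 × 83.323×10⁻⁶ m² × 1.9698 m = 1.2999 kg
f_n = ½√(k/m) = 0.5·√(48067/1.2999) = 0.5·√(36978) = 96.148 Hz

96.1 Hz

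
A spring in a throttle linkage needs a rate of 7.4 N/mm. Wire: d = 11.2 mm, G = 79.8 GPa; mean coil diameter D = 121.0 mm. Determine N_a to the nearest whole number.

N_a = Gd⁴/(8D³k) = (79.8×10³ × 11.2⁴)/(8 × 121.0³ × 7.4)
    = 1.25567e+09 / 1.04876e+08 = 11.97 → 12 coils

12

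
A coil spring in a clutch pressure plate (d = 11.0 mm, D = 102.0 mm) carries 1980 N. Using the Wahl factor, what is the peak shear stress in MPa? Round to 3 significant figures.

Spring index C = D/d = 102.0/11.0 = 9.2727
K_W = (4C−1)/(4C−4) + 0.615/C = 36.091/33.091 + 0.0663 = 1.1570
τ₀ = 8FD/(πd³) = 8·1980·102.0/(π·11.0³) = 1.61568e+06/4181.5 = 386.39 MPa
τ_max = K·τ₀ = 1.1570 × 386.39 = 447.05 MPa

447 MPa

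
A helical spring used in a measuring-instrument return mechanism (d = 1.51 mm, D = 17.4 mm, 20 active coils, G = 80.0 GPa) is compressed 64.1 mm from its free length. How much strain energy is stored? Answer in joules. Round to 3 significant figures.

k = Gd⁴/(8D³N_a) = (80.0×10³)(1.51⁴)/(8·17.4³·20) = 0.49344 N/mm
U = ½kδ² = 0.5 × 0.49344 × 64.1² = 1013.7 N·mm = 1.0137 J

1.01 J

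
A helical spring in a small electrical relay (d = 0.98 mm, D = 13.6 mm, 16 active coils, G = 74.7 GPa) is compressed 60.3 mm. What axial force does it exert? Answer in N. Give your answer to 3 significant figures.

12.9 N

k = Gd⁴/(8D³N_a) = (74.7×10³)(0.98⁴)/(8·13.6³·16) = 0.21399 N/mm
F = k·δ = 0.21399 × 60.3 = 12.904 N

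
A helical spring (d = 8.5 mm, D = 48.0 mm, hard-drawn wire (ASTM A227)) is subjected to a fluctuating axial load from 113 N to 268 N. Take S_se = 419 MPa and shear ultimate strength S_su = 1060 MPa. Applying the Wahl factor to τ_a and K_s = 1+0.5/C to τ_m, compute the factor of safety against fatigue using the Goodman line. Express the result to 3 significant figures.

C = D/d = 48.0/8.5 = 5.6471; K_W = (4C−1)/(4C−4)+0.615/C = 1.2703; K_s = 1+0.5/C = 1.0885
F_a = (F_max−F_min)/2 = 77.5 N; F_m = (F_max+F_min)/2 = 190.5 N
τ_a = K_W·8F_aD/(πd³) = 1.2703 × 15.425 = 19.594 MPa
τ_m = K_s·8F_mD/(πd³) = 1.0885 × 37.916 = 41.273 MPa
Goodman: 1/n_f = τ_a/S_se + τ_m/S_su = 19.594/419 + 41.273/1060 = 0.04676 + 0.03894 = 0.085701
n_f = 1/0.085701 = 11.67

11.7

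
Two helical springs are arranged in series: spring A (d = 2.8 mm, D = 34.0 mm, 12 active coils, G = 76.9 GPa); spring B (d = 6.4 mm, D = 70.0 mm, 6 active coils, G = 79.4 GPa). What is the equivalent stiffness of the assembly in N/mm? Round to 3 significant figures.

1.08 N/mm

k_A = Gd⁴/(8D³N_a) = (76.9×10³)(2.8⁴)/(8·34.0³·12) = 1.2527 N/mm
k_B = Gd⁴/(8D³N_a) = (79.4×10³)(6.4⁴)/(8·70.0³·6) = 8.0911 N/mm
Series: 1/k_eq = 1/1.2527 + 1/8.0911 = 0.92186; k_eq = 1.0848 N/mm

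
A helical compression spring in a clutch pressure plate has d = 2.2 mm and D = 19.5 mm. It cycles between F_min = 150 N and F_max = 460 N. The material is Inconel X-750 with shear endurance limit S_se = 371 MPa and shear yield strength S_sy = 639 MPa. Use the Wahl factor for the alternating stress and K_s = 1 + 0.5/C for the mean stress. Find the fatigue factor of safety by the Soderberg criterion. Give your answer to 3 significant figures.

0.216

C = D/d = 19.5/2.2 = 8.8636; K_W = (4C−1)/(4C−4)+0.615/C = 1.1648; K_s = 1+0.5/C = 1.0564
F_a = (F_max−F_min)/2 = 155 N; F_m = (F_max+F_min)/2 = 305 N
τ_a = K_W·8F_aD/(πd³) = 1.1648 × 722.83 = 841.93 MPa
τ_m = K_s·8F_mD/(πd³) = 1.0564 × 1422.4 = 1502.6 MPa
Soderberg: 1/n_f = τ_a/S_se + τ_m/S_sy = 841.93/371 + 1502.6/639 = 2.26935 + 2.35146 = 4.6208
n_f = 1/4.6208 = 0.2164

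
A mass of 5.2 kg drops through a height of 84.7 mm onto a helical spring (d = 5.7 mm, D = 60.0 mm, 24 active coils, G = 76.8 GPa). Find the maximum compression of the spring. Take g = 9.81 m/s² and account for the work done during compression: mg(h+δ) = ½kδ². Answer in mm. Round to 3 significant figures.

k = Gd⁴/(8D³N_a) = (76.8×10³)(5.7⁴)/(8·60.0³·24) = 1.9548 N/mm
W = mg = 5.2 × 9.81 = 51.012 N
½kδ² − Wδ − Wh = 0 → δ = (W + √(W² + 2kWh))/k
δ = (51.012 + √(2602.2 + 16892.4))/1.9548 = (51.012 + 139.62)/1.9548 = 97.521 mm

97.5 mm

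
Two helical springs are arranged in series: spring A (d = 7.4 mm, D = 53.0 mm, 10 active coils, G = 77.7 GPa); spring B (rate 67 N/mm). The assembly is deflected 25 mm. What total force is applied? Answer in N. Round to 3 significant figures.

k_A = Gd⁴/(8D³N_a) = (77.7×10³)(7.4⁴)/(8·53.0³·10) = 19.563 N/mm
Series: 1/k_eq = 1/19.563 + 1/67 = 0.066043; k_eq = 15.142 N/mm
F = k_eq·δ = 15.142·25 = 378.54 N

379 N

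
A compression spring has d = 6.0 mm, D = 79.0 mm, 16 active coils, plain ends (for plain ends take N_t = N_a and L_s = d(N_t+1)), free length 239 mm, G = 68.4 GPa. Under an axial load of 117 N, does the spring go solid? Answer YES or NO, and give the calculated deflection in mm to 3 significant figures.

k = Gd⁴/(8D³N_a) = (68.4×10³)(6.0⁴)/(8·79.0³·16) = 1.4047 N/mm
N_t = 16; L_s = 6.0·17 = 102 mm; δ_solid = L₀ − L_s = 239 − 102 = 137 mm
δ = F/k = 117/1.4047 = 83.294 mm
δ < δ_solid → spring does not go solid

NO, δ = 83.3 mm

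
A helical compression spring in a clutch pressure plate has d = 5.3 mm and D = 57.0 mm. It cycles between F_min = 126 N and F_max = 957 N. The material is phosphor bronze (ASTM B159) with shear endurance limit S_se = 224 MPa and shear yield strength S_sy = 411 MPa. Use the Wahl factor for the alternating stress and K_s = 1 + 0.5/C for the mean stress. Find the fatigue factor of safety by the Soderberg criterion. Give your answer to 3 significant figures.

0.295

C = D/d = 57.0/5.3 = 10.7547; K_W = (4C−1)/(4C−4)+0.615/C = 1.1341; K_s = 1+0.5/C = 1.0465
F_a = (F_max−F_min)/2 = 415.5 N; F_m = (F_max+F_min)/2 = 541.5 N
τ_a = K_W·8F_aD/(πd³) = 1.1341 × 405.1 = 459.41 MPa
τ_m = K_s·8F_mD/(πd³) = 1.0465 × 527.94 = 552.49 MPa
Soderberg: 1/n_f = τ_a/S_se + τ_m/S_sy = 459.41/224 + 552.49/411 = 2.05093 + 1.34425 = 3.3952
n_f = 1/3.3952 = 0.2945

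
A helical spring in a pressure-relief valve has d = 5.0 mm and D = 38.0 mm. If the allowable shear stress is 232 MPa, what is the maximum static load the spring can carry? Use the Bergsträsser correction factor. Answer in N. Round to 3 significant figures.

253 N

C = D/d = 38.0/5.0 = 7.6000
K_B = (4C+2)/(4C−3) = 32.400/27.400 = 1.1825
τ_max = K·8FD/(πd³) → F_max = τ_allow·πd³/(8DK)
F_max = 232·π·5.0³/(8·38.0·1.1825) = 91106/359.47 = 253.44 N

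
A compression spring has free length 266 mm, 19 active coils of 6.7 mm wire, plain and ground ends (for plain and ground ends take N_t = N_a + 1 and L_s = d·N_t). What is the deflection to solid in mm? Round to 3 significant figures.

132 mm

N_t = 20; L_s = 6.7·20 = 134 mm
δ_solid = L₀ − L_s = 266 − 134 = 132 mm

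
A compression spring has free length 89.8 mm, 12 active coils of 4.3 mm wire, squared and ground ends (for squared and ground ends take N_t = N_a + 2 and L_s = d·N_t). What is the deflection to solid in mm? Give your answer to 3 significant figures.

N_t = 14; L_s = 4.3·14 = 60.2 mm
δ_solid = L₀ − L_s = 89.8 − 60.2 = 29.6 mm

29.6 mm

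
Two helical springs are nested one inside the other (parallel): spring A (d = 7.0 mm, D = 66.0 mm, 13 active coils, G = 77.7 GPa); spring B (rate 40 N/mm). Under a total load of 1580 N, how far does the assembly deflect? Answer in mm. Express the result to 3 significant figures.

k_A = Gd⁴/(8D³N_a) = (77.7×10³)(7.0⁴)/(8·66.0³·13) = 6.2395 N/mm
Parallel: k_eq = 6.2395 + 40 = 46.239 N/mm
δ = F/k_eq = 1580/46.239 = 34.17 mm

34.2 mm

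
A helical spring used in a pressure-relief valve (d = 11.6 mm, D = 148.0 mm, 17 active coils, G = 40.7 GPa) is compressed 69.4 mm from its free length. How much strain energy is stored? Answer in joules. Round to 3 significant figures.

k = Gd⁴/(8D³N_a) = (40.7×10³)(11.6⁴)/(8·148.0³·17) = 1.6715 N/mm
U = ½kδ² = 0.5 × 1.6715 × 69.4² = 4025.2 N·mm = 4.0252 J

4.03 J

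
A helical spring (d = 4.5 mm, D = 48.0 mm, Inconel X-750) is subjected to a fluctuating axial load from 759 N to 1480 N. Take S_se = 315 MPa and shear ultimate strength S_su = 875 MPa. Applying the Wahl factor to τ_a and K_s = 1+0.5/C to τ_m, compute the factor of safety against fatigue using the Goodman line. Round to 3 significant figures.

0.283

C = D/d = 48.0/4.5 = 10.6667; K_W = (4C−1)/(4C−4)+0.615/C = 1.1352; K_s = 1+0.5/C = 1.0469
F_a = (F_max−F_min)/2 = 360.5 N; F_m = (F_max+F_min)/2 = 1119.5 N
τ_a = K_W·8F_aD/(πd³) = 1.1352 × 483.56 = 548.96 MPa
τ_m = K_s·8F_mD/(πd³) = 1.0469 × 1501.6 = 1572 MPa
Goodman: 1/n_f = τ_a/S_se + τ_m/S_su = 548.96/315 + 1572/875 = 1.74272 + 1.79661 = 3.5393
n_f = 1/3.5393 = 0.2825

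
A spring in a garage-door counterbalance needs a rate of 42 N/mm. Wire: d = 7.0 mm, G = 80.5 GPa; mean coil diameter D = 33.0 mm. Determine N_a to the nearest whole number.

N_a = Gd⁴/(8D³k) = (80.5×10³ × 7.0⁴)/(8 × 33.0³ × 42)
    = 1.9328e+08 / 1.20748e+07 = 16.01 → 16 coils

16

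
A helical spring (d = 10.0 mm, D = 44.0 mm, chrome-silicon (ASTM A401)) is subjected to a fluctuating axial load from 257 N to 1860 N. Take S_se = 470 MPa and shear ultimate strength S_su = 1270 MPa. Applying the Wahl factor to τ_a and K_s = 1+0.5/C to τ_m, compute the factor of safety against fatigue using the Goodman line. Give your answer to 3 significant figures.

C = D/d = 44.0/10.0 = 4.4000; K_W = (4C−1)/(4C−4)+0.615/C = 1.3604; K_s = 1+0.5/C = 1.1136
F_a = (F_max−F_min)/2 = 801.5 N; F_m = (F_max+F_min)/2 = 1058.5 N
τ_a = K_W·8F_aD/(πd³) = 1.3604 × 89.804 = 122.17 MPa
τ_m = K_s·8F_mD/(πd³) = 1.1136 × 118.6 = 132.08 MPa
Goodman: 1/n_f = τ_a/S_se + τ_m/S_su = 122.17/470 + 132.08/1270 = 0.25993 + 0.10400 = 0.36393
n_f = 1/0.36393 = 2.748

2.75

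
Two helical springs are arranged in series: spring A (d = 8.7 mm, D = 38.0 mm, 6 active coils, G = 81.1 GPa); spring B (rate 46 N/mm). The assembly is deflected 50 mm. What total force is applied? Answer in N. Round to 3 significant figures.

k_A = Gd⁴/(8D³N_a) = (81.1×10³)(8.7⁴)/(8·38.0³·6) = 176.4 N/mm
Series: 1/k_eq = 1/176.4 + 1/46 = 0.027408; k_eq = 36.486 N/mm
F = k_eq·δ = 36.486·50 = 1824.3 N

1820 N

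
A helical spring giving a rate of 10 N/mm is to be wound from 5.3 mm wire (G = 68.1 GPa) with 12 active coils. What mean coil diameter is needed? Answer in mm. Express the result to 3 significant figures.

38.3 mm

D = (Gd⁴/(8N_a·k))^(1/3) = (68.1×10³·5.3⁴/(8·12·10))^(1/3)
  = (55973.1)^(1/3) = 38.2525 mm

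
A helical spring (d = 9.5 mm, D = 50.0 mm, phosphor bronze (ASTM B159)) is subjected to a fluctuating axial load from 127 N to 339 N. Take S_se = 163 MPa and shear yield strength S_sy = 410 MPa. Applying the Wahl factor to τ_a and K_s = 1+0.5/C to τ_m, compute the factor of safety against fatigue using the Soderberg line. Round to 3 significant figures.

4.60

C = D/d = 50.0/9.5 = 5.2632; K_W = (4C−1)/(4C−4)+0.615/C = 1.2928; K_s = 1+0.5/C = 1.0950
F_a = (F_max−F_min)/2 = 106 N; F_m = (F_max+F_min)/2 = 233 N
τ_a = K_W·8F_aD/(πd³) = 1.2928 × 15.741 = 20.35 MPa
τ_m = K_s·8F_mD/(πd³) = 1.0950 × 34.602 = 37.889 MPa
Soderberg: 1/n_f = τ_a/S_se + τ_m/S_sy = 20.35/163 + 37.889/410 = 0.12485 + 0.09241 = 0.21726
n_f = 1/0.21726 = 4.603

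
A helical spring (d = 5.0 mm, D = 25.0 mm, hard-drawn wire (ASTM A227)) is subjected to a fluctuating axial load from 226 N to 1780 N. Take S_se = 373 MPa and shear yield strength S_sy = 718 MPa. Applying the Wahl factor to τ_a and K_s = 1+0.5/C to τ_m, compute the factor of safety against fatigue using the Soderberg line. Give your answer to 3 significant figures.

0.460

C = D/d = 25.0/5.0 = 5.0000; K_W = (4C−1)/(4C−4)+0.615/C = 1.3105; K_s = 1+0.5/C = 1.1000
F_a = (F_max−F_min)/2 = 777 N; F_m = (F_max+F_min)/2 = 1003 N
τ_a = K_W·8F_aD/(πd³) = 1.3105 × 395.72 = 518.59 MPa
τ_m = K_s·8F_mD/(πd³) = 1.1000 × 510.82 = 561.91 MPa
Soderberg: 1/n_f = τ_a/S_se + τ_m/S_sy = 518.59/373 + 561.91/718 = 1.39033 + 0.78260 = 2.1729
n_f = 1/2.1729 = 0.4602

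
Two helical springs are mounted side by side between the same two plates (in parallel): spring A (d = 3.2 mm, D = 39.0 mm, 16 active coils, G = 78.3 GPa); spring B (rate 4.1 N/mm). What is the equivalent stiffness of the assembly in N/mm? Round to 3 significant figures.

k_A = Gd⁴/(8D³N_a) = (78.3×10³)(3.2⁴)/(8·39.0³·16) = 1.0813 N/mm
Parallel: k_eq = 1.0813 + 4.1 = 5.1813 N/mm

5.18 N/mm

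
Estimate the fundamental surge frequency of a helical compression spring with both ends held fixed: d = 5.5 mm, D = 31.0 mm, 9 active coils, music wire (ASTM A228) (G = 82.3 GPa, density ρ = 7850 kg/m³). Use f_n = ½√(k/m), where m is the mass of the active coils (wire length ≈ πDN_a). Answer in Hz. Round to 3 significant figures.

232 Hz

k = Gd⁴/(8D³N_a) = (82.3×10³)(5.5⁴)/(8·31.0³·9) = 35.11 N/mm = 35110 N/m
Wire length L = πDN_a = π·31.0·9 = 876.5 mm
m = ρ·(πd²/4)·L = 7850 × 23.758×10⁻⁶ m² × 0.8765 m = 0.16347 kg
f_n = ½√(k/m) = 0.5·√(35110/0.16347) = 0.5·√(2.1478e+05) = 231.72 Hz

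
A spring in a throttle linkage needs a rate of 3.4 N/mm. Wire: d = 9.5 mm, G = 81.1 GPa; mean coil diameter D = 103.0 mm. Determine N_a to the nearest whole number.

22

N_a = Gd⁴/(8D³k) = (81.1×10³ × 9.5⁴)/(8 × 103.0³ × 3.4)
    = 6.60565e+08 / 2.97222e+07 = 22.22 → 22 coils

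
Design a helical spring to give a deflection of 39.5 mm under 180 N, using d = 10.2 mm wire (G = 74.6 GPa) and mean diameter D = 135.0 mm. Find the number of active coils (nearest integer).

9

Required rate k = F/δ = 180/39.5 = 4.557 N/mm
N_a = Gd⁴/(8D³k) = (74.6×10³ × 10.2⁴)/(8 × 135.0³ × 4.557)
    = 8.07494e+08 / 8.96947e+07 = 9.003 → 9 coils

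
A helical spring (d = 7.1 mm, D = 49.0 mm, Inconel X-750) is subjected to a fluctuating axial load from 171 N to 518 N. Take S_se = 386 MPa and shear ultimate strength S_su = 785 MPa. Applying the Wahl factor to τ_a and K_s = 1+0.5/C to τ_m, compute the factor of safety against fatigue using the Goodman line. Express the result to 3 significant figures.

2.82

C = D/d = 49.0/7.1 = 6.9014; K_W = (4C−1)/(4C−4)+0.615/C = 1.2162; K_s = 1+0.5/C = 1.0724
F_a = (F_max−F_min)/2 = 173.5 N; F_m = (F_max+F_min)/2 = 344.5 N
τ_a = K_W·8F_aD/(πd³) = 1.2162 × 60.487 = 73.564 MPa
τ_m = K_s·8F_mD/(πd³) = 1.0724 × 120.1 = 128.8 MPa
Goodman: 1/n_f = τ_a/S_se + τ_m/S_su = 73.564/386 + 128.8/785 = 0.19058 + 0.16408 = 0.35466
n_f = 1/0.35466 = 2.82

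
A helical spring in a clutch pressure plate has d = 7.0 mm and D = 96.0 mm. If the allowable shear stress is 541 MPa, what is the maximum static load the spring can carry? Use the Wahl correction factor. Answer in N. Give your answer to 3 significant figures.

C = D/d = 96.0/7.0 = 13.7143
K_W = (4C−1)/(4C−4) + 0.615/C = 53.857/50.857 + 0.0448 = 1.1038
τ_max = K·8FD/(πd³) → F_max = τ_allow·πd³/(8DK)
F_max = 541·π·7.0³/(8·96.0·1.1038) = 5.8296e+05/847.74 = 687.66 N

688 N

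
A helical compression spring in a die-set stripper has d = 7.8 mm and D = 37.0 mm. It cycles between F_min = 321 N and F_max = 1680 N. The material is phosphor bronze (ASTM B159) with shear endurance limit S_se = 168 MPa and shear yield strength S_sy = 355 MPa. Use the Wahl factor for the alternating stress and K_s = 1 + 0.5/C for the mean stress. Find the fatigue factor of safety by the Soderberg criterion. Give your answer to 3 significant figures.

0.593

C = D/d = 37.0/7.8 = 4.7436; K_W = (4C−1)/(4C−4)+0.615/C = 1.3300; K_s = 1+0.5/C = 1.1054
F_a = (F_max−F_min)/2 = 679.5 N; F_m = (F_max+F_min)/2 = 1000.5 N
τ_a = K_W·8F_aD/(πd³) = 1.3300 × 134.91 = 179.43 MPa
τ_m = K_s·8F_mD/(πd³) = 1.1054 × 198.64 = 219.58 MPa
Soderberg: 1/n_f = τ_a/S_se + τ_m/S_sy = 179.43/168 + 219.58/355 = 1.06804 + 0.61854 = 1.6866
n_f = 1/1.6866 = 0.5929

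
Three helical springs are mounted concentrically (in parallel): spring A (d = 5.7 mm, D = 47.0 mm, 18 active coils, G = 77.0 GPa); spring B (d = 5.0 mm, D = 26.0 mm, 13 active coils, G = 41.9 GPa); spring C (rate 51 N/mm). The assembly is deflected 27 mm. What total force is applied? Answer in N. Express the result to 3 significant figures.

1910 N

k_A = Gd⁴/(8D³N_a) = (77.0×10³)(5.7⁴)/(8·47.0³·18) = 5.4367 N/mm
k_B = Gd⁴/(8D³N_a) = (41.9×10³)(5.0⁴)/(8·26.0³·13) = 14.327 N/mm
Parallel: k_eq = 5.4367 + 14.327 + 51 = 70.763 N/mm
F = k_eq·δ = 70.763·27 = 1910.6 N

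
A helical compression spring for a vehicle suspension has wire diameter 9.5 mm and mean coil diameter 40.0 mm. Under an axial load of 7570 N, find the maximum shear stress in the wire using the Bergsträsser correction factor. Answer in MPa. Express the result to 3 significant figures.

Spring index C = D/d = 40.0/9.5 = 4.2105
K_B = (4C+2)/(4C−3) = 18.842/13.842 = 1.3612
τ₀ = 8FD/(πd³) = 8·7570·40.0/(π·9.5³) = 2.4224e+06/2693.5 = 899.34 MPa
τ_max = K·τ₀ = 1.3612 × 899.34 = 1224.2 MPa

1220 MPa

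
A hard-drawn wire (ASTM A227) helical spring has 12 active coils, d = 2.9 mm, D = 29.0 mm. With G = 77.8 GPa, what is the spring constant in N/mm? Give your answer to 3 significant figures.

2.35 N/mm

k = Gd⁴/(8D³N_a) = (77.8×10³ × 2.9⁴) / (8 × 29.0³ × 12)
  = 5.50265e+06 / 2.34134e+06 = 2.3502 N/mm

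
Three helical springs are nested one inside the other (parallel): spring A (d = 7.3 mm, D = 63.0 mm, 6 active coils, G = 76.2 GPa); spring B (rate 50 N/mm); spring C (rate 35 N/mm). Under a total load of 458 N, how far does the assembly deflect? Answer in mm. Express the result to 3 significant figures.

k_A = Gd⁴/(8D³N_a) = (76.2×10³)(7.3⁴)/(8·63.0³·6) = 18.029 N/mm
Parallel: k_eq = 18.029 + 50 + 35 = 103.03 N/mm
δ = F/k_eq = 458/103.03 = 4.4453 mm

4.45 mm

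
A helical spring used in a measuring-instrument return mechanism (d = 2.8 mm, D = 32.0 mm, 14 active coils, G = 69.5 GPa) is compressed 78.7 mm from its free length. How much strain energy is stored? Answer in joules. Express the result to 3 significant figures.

3.60 J

k = Gd⁴/(8D³N_a) = (69.5×10³)(2.8⁴)/(8·32.0³·14) = 1.164 N/mm
U = ½kδ² = 0.5 × 1.164 × 78.7² = 3604.7 N·mm = 3.6047 J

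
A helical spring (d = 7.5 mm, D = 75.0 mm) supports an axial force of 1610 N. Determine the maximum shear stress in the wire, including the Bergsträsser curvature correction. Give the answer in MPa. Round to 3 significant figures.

Spring index C = D/d = 75.0/7.5 = 10.0000
K_B = (4C+2)/(4C−3) = 42.000/37.000 = 1.1351
τ₀ = 8FD/(πd³) = 8·1610·75.0/(π·7.5³) = 966000/1325.4 = 728.86 MPa
τ_max = K·τ₀ = 1.1351 × 728.86 = 827.35 MPa

827 MPa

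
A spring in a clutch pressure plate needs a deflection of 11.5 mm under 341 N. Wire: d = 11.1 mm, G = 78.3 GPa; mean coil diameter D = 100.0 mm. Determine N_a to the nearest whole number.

5

Required rate k = F/δ = 341/11.5 = 29.652 N/mm
N_a = Gd⁴/(8D³k) = (78.3×10³ × 11.1⁴)/(8 × 100.0³ × 29.652)
    = 1.18865e+09 / 2.37217e+08 = 5.011 → 5 coils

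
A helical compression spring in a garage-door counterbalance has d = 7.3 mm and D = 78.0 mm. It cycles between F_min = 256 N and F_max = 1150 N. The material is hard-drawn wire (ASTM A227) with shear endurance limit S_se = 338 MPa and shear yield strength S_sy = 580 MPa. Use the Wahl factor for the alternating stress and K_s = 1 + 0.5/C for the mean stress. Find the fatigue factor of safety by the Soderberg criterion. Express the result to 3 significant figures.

C = D/d = 78.0/7.3 = 10.6849; K_W = (4C−1)/(4C−4)+0.615/C = 1.1350; K_s = 1+0.5/C = 1.0468
F_a = (F_max−F_min)/2 = 447 N; F_m = (F_max+F_min)/2 = 703 N
τ_a = K_W·8F_aD/(πd³) = 1.1350 × 228.23 = 259.04 MPa
τ_m = K_s·8F_mD/(πd³) = 1.0468 × 358.94 = 375.74 MPa
Soderberg: 1/n_f = τ_a/S_se + τ_m/S_sy = 259.04/338 + 375.74/580 = 0.76639 + 0.64782 = 1.4142
n_f = 1/1.4142 = 0.7071

0.707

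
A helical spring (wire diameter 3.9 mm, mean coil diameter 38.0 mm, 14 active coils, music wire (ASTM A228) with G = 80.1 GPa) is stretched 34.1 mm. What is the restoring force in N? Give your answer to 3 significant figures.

k = Gd⁴/(8D³N_a) = (80.1×10³)(3.9⁴)/(8·38.0³·14) = 3.0152 N/mm
F = k·δ = 3.0152 × 34.1 = 102.82 N

103 N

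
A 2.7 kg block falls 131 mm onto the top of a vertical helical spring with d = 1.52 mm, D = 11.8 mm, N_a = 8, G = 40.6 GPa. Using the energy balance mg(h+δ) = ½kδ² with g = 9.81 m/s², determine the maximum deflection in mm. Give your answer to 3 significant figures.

72.3 mm

k = Gd⁴/(8D³N_a) = (40.6×10³)(1.52⁴)/(8·11.8³·8) = 2.061 N/mm
W = mg = 2.7 × 9.81 = 26.487 N
½kδ² − Wδ − Wh = 0 → δ = (W + √(W² + 2kWh))/k
δ = (26.487 + √(701.56 + 14302.4))/2.061 = (26.487 + 122.49)/2.061 = 72.285 mm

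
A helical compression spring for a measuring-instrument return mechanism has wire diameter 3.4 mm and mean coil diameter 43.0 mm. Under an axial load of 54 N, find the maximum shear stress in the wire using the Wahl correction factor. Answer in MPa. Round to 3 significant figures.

Spring index C = D/d = 43.0/3.4 = 12.6471
K_W = (4C−1)/(4C−4) + 0.615/C = 49.588/46.588 + 0.0486 = 1.1130
τ₀ = 8FD/(πd³) = 8·54·43.0/(π·3.4³) = 18576/123.48 = 150.44 MPa
τ_max = K·τ₀ = 1.1130 × 150.44 = 167.44 MPa

167 MPa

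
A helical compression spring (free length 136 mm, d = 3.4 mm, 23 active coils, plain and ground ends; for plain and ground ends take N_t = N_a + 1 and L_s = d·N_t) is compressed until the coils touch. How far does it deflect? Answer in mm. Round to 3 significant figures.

54.4 mm

N_t = 24; L_s = 3.4·24 = 81.6 mm
δ_solid = L₀ − L_s = 136 − 81.6 = 54.4 mm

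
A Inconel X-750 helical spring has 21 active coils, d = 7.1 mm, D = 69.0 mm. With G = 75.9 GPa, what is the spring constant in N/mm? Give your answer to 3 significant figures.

3.49 N/mm

k = Gd⁴/(8D³N_a) = (75.9×10³ × 7.1⁴) / (8 × 69.0³ × 21)
  = 1.92875e+08 / 5.51895e+07 = 3.4948 N/mm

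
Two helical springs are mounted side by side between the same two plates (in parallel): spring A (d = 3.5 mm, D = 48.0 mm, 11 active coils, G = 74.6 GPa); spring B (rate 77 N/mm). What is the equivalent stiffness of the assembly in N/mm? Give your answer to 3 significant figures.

k_A = Gd⁴/(8D³N_a) = (74.6×10³)(3.5⁴)/(8·48.0³·11) = 1.1503 N/mm
Parallel: k_eq = 1.1503 + 77 = 78.15 N/mm

78.2 N/mm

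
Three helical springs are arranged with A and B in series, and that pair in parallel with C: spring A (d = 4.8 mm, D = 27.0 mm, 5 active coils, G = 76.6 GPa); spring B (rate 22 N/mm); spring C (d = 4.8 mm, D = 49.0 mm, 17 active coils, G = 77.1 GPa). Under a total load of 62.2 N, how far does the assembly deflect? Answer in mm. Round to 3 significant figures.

k_A = Gd⁴/(8D³N_a) = (76.6×10³)(4.8⁴)/(8·27.0³·5) = 51.647 N/mm
k_C = Gd⁴/(8D³N_a) = (77.1×10³)(4.8⁴)/(8·49.0³·17) = 2.558 N/mm
Springs A,B series: k_AB = 1/(1/51.647+1/22) = 15.428 N/mm; parallel with C: k_eq = 15.428+2.558 = 17.986 N/mm
δ = F/k_eq = 62.2/17.986 = 3.4582 mm

3.46 mm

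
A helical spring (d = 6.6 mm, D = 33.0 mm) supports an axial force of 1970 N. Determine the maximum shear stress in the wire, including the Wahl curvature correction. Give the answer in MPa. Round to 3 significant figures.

Spring index C = D/d = 33.0/6.6 = 5.0000
K_W = (4C−1)/(4C−4) + 0.615/C = 19.000/16.000 + 0.1230 = 1.3105
τ₀ = 8FD/(πd³) = 8·1970·33.0/(π·6.6³) = 520080/903.2 = 575.82 MPa
τ_max = K·τ₀ = 1.3105 × 575.82 = 754.62 MPa

755 MPa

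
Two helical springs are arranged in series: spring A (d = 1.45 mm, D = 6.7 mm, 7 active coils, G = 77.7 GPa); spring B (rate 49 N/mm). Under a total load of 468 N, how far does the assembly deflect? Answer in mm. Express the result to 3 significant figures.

32.5 mm

k_A = Gd⁴/(8D³N_a) = (77.7×10³)(1.45⁴)/(8·6.7³·7) = 20.393 N/mm
Series: 1/k_eq = 1/20.393 + 1/49 = 0.069445; k_eq = 14.4 N/mm
δ = F/k_eq = 468/14.4 = 32.5 mm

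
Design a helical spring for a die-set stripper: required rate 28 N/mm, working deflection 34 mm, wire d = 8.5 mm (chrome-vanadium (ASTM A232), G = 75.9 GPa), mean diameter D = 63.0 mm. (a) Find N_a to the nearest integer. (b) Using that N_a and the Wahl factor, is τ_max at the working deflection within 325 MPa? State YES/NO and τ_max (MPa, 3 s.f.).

N_a = Gd⁴/(8D³k) = (75.9×10³)(8.5⁴)/(8·63.0³·28) = 7.074 → N_a = 7
Actual rate k = Gd⁴/(8D³·7) = 28.295 N/mm
Working load F = kδ = 28.295·34 = 962.03 N
C = 63.0/8.5 = 7.4118; K_W = (4C−1)/(4C−4)+0.615/C = 1.1999
τ_max = K_W·8FD/(πd³) = 1.1999·251.31 = 301.56 MPa
τ_max ≤ 325 MPa → acceptable

(a) 7 coils; (b) YES, τ_max = 302 MPa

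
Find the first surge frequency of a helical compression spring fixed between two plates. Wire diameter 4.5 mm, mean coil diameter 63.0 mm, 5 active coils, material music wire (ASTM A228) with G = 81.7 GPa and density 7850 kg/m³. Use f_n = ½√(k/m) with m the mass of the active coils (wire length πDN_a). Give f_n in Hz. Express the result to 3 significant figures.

k = Gd⁴/(8D³N_a) = (81.7×10³)(4.5⁴)/(8·63.0³·5) = 3.3496 N/mm = 3349.6 N/m
Wire length L = πDN_a = π·63.0·5 = 989.6 mm
m = ρ·(πd²/4)·L = 7850 × 15.904×10⁻⁶ m² × 0.9896 m = 0.12355 kg
f_n = ½√(k/m) = 0.5·√(3349.6/0.12355) = 0.5·√(27111) = 82.327 Hz

82.3 Hz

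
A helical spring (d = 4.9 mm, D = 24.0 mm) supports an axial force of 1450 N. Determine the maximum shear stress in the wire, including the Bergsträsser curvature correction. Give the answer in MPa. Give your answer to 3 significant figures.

Spring index C = D/d = 24.0/4.9 = 4.8980
K_B = (4C+2)/(4C−3) = 21.592/16.592 = 1.3014
τ₀ = 8FD/(πd³) = 8·1450·24.0/(π·4.9³) = 278400/369.61 = 753.24 MPa
τ_max = K·τ₀ = 1.3014 × 753.24 = 980.23 MPa

980 MPa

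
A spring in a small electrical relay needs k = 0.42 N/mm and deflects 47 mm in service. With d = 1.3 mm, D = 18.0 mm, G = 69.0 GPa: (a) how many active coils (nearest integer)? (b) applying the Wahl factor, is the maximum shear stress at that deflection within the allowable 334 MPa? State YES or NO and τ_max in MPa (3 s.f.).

N_a = Gd⁴/(8D³k) = (69.0×10³)(1.3⁴)/(8·18.0³·0.42) = 10.06 → N_a = 10
Actual rate k = Gd⁴/(8D³·10) = 0.42239 N/mm
Working load F = kδ = 0.42239·47 = 19.852 N
C = 18.0/1.3 = 13.8462; K_W = (4C−1)/(4C−4)+0.615/C = 1.1028
τ_max = K_W·8FD/(πd³) = 1.1028·414.19 = 456.76 MPa
τ_max > 334 MPa → exceeds allowable

(a) 10 coils; (b) NO, τ_max = 457 MPa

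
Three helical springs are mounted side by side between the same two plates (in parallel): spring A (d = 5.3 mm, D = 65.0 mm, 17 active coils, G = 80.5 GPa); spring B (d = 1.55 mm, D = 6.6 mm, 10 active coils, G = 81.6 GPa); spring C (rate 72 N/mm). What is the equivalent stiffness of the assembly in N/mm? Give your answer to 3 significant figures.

94.2 N/mm

k_A = Gd⁴/(8D³N_a) = (80.5×10³)(5.3⁴)/(8·65.0³·17) = 1.7007 N/mm
k_B = Gd⁴/(8D³N_a) = (81.6×10³)(1.55⁴)/(8·6.6³·10) = 20.478 N/mm
Parallel: k_eq = 1.7007 + 20.478 + 72 = 94.179 N/mm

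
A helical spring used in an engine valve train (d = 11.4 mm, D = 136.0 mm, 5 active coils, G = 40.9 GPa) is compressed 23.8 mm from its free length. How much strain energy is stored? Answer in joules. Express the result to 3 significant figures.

k = Gd⁴/(8D³N_a) = (40.9×10³)(11.4⁴)/(8·136.0³·5) = 6.8654 N/mm
U = ½kδ² = 0.5 × 6.8654 × 23.8² = 1944.4 N·mm = 1.9444 J

1.94 J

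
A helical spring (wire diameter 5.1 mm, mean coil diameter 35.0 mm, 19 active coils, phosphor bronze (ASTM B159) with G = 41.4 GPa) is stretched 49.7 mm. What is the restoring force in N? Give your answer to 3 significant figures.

k = Gd⁴/(8D³N_a) = (41.4×10³)(5.1⁴)/(8·35.0³·19) = 4.2977 N/mm
F = k·δ = 4.2977 × 49.7 = 213.59 N

214 N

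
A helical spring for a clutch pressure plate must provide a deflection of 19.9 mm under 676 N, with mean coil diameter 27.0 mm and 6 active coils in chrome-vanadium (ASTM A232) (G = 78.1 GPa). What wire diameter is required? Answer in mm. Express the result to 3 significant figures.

4.50 mm

Required rate k = F/δ = 676/19.9 = 33.97 N/mm
d = (8D³N_a·k / G)^(1/4) = (8·27.0³·6·33.97 / (78.1×10³))^0.25
  = (410.94)^0.25 = 4.5024 mm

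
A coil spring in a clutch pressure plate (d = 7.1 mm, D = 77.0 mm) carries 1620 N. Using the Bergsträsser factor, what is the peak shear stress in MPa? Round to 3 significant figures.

997 MPa

Spring index C = D/d = 77.0/7.1 = 10.8451
K_B = (4C+2)/(4C−3) = 45.380/40.380 = 1.1238
τ₀ = 8FD/(πd³) = 8·1620·77.0/(π·7.1³) = 997920/1124.4 = 887.5 MPa
τ_max = K·τ₀ = 1.1238 × 887.5 = 997.4 MPa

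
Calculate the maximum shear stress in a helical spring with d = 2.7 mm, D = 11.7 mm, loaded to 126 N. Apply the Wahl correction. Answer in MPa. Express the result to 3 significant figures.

261 MPa

Spring index C = D/d = 11.7/2.7 = 4.3333
K_W = (4C−1)/(4C−4) + 0.615/C = 16.333/13.333 + 0.1419 = 1.3669
τ₀ = 8FD/(πd³) = 8·126·11.7/(π·2.7³) = 11793.6/61.836 = 190.72 MPa
τ_max = K·τ₀ = 1.3669 × 190.72 = 260.7 MPa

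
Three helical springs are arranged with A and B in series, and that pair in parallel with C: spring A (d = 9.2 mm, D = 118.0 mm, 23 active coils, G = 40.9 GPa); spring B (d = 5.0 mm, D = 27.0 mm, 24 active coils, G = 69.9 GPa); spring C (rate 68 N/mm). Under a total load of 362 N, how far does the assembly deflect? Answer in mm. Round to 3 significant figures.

k_A = Gd⁴/(8D³N_a) = (40.9×10³)(9.2⁴)/(8·118.0³·23) = 0.96919 N/mm
k_B = Gd⁴/(8D³N_a) = (69.9×10³)(5.0⁴)/(8·27.0³·24) = 11.56 N/mm
Springs A,B series: k_AB = 1/(1/0.96919+1/11.56) = 0.89422 N/mm; parallel with C: k_eq = 0.89422+68 = 68.894 N/mm
δ = F/k_eq = 362/68.894 = 5.2544 mm

5.25 mm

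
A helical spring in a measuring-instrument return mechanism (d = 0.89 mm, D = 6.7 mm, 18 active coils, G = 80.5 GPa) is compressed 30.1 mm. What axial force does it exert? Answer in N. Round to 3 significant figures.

35.1 N

k = Gd⁴/(8D³N_a) = (80.5×10³)(0.89⁴)/(8·6.7³·18) = 1.1662 N/mm
F = k·δ = 1.1662 × 30.1 = 35.102 N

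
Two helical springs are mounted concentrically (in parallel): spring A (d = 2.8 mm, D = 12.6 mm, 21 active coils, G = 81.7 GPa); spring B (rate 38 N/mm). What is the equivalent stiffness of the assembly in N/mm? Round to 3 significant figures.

k_A = Gd⁴/(8D³N_a) = (81.7×10³)(2.8⁴)/(8·12.6³·21) = 14.943 N/mm
Parallel: k_eq = 14.943 + 38 = 52.943 N/mm

52.9 N/mm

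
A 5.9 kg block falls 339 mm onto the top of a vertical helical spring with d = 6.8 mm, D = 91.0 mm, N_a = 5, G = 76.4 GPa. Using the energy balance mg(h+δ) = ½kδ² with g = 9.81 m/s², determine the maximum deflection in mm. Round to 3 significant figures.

k = Gd⁴/(8D³N_a) = (76.4×10³)(6.8⁴)/(8·91.0³·5) = 5.4193 N/mm
W = mg = 5.9 × 9.81 = 57.879 N
½kδ² − Wδ − Wh = 0 → δ = (W + √(W² + 2kWh))/k
δ = (57.879 + √(3350 + 212665))/5.4193 = (57.879 + 464.77)/5.4193 = 96.443 mm

96.4 mm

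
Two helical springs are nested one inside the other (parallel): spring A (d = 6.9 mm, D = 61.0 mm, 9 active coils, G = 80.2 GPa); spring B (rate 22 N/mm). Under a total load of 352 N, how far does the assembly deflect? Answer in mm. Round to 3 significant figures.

10.6 mm

k_A = Gd⁴/(8D³N_a) = (80.2×10³)(6.9⁴)/(8·61.0³·9) = 11.124 N/mm
Parallel: k_eq = 11.124 + 22 = 33.124 N/mm
δ = F/k_eq = 352/33.124 = 10.627 mm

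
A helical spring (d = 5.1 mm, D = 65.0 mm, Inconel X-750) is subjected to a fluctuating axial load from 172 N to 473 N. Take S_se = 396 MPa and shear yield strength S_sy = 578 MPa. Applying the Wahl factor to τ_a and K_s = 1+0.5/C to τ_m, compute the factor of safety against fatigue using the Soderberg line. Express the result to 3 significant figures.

0.799

C = D/d = 65.0/5.1 = 12.7451; K_W = (4C−1)/(4C−4)+0.615/C = 1.1121; K_s = 1+0.5/C = 1.0392
F_a = (F_max−F_min)/2 = 150.5 N; F_m = (F_max+F_min)/2 = 322.5 N
τ_a = K_W·8F_aD/(πd³) = 1.1121 × 187.79 = 208.85 MPa
τ_m = K_s·8F_mD/(πd³) = 1.0392 × 402.41 = 418.2 MPa
Soderberg: 1/n_f = τ_a/S_se + τ_m/S_sy = 208.85/396 + 418.2/578 = 0.52739 + 0.72353 = 1.2509
n_f = 1/1.2509 = 0.7994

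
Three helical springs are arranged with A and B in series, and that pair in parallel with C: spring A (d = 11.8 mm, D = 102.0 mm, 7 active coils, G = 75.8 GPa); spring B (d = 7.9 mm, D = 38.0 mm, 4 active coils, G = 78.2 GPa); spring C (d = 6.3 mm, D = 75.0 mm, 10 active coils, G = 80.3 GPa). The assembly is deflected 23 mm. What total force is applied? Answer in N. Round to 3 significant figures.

k_A = Gd⁴/(8D³N_a) = (75.8×10³)(11.8⁴)/(8·102.0³·7) = 24.729 N/mm
k_B = Gd⁴/(8D³N_a) = (78.2×10³)(7.9⁴)/(8·38.0³·4) = 173.47 N/mm
k_C = Gd⁴/(8D³N_a) = (80.3×10³)(6.3⁴)/(8·75.0³·10) = 3.748 N/mm
Springs A,B series: k_AB = 1/(1/24.729+1/173.47) = 21.644 N/mm; parallel with C: k_eq = 21.644+3.748 = 25.392 N/mm
F = k_eq·δ = 25.392·23 = 584.01 N

584 N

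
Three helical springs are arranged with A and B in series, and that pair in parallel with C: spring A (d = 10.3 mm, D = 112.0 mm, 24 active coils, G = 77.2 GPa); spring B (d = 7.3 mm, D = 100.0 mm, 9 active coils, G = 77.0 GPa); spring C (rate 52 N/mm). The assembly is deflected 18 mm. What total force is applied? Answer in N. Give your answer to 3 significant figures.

k_A = Gd⁴/(8D³N_a) = (77.2×10³)(10.3⁴)/(8·112.0³·24) = 3.2211 N/mm
k_B = Gd⁴/(8D³N_a) = (77.0×10³)(7.3⁴)/(8·100.0³·9) = 3.037 N/mm
Springs A,B series: k_AB = 1/(1/3.2211+1/3.037) = 1.5632 N/mm; parallel with C: k_eq = 1.5632+52 = 53.563 N/mm
F = k_eq·δ = 53.563·18 = 964.14 N

964 N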